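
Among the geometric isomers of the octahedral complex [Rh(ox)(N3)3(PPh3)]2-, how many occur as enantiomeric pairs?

0

In an octahedral complex each vertex has one trans partner and four cis neighbours.
Each ox is bidentate and must span two cis positions.
Systematic placement gives 2 geometric isomers: N3 mer; N3 fac.
Each arrangement has an internal mirror plane or centre of symmetry, so none is chiral.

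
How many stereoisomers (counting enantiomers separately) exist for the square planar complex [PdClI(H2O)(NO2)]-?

A square has two trans pairs of vertices; adjacent vertices are cis.
Systematic placement gives 3 geometric isomers: (Cl/I trans, H2O/NO2 trans); (Cl/NO2 trans, H2O/I trans); (Cl/H2O trans, I/NO2 trans).
Each arrangement has an internal mirror plane or centre of symmetry, so none is chiral.

3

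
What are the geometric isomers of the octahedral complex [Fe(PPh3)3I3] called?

fac and mer

The six octahedral sites form three mutually perpendicular trans pairs.
Systematic placement gives 2 geometric isomers: PPh3 mer; PPh3 fac.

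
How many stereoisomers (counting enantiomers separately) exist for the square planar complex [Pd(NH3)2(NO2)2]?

2

A square has two trans pairs of vertices; adjacent vertices are cis.
Systematic placement gives 2 geometric isomers: NH3 cis; NH3 trans.
Each arrangement has an internal mirror plane or centre of symmetry, so none is chiral.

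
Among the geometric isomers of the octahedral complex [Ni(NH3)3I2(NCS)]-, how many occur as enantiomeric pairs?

There are 3 geometric isomers: NH3 mer, I trans; NH3 mer, I cis; NH3 fac, I cis.
Each arrangement has an internal mirror plane or centre of symmetry, so none is chiral.

0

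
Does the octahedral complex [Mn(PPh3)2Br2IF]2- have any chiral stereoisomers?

In an octahedral complex each vertex has one trans partner and four cis neighbours.
Systematic placement gives 6 geometric isomers: PPh3 trans, Br trans; PPh3 cis, Br trans; PPh3 trans, Br cis; PPh3 cis, Br cis (3 arrangements, 2 chiral).
Of these, 2 lack any improper symmetry element and so occur as enantiomeric pairs, giving 6 + 2 = 8 stereoisomers in total.

yes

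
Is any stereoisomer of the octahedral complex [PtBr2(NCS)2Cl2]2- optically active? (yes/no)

yes

The distinct arrangements are (5 in all): Br trans, NCS trans, Cl trans; Br trans, NCS cis, Cl cis; Br cis, NCS trans, Cl cis; Br cis, NCS cis, Cl cis (chiral); Br cis, NCS cis, Cl trans.
One of these lacks any improper symmetry element and so occurs as an enantiomeric pair, giving 5 + 1 = 6 stereoisomers in total.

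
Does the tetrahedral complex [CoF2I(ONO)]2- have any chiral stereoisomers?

no

Only one geometric arrangement is possible.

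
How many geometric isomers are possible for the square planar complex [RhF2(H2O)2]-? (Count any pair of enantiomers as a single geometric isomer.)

A square has two trans pairs of vertices; adjacent vertices are cis.
There are 2 geometric isomers: F cis; F trans.

2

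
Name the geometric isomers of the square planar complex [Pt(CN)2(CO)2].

cis and trans

A square has two trans pairs of vertices; adjacent vertices are cis.
Working through the distinct placements yields 2 geometric isomers: CN cis; CN trans.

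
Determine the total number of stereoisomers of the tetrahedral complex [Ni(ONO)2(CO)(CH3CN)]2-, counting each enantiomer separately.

1

All four vertices of a tetrahedron are equivalent and mutually adjacent, so cis/trans isomerism cannot arise.
Only one geometric arrangement is possible.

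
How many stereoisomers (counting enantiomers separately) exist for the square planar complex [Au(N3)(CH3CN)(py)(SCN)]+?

3

A square has two trans pairs of vertices; adjacent vertices are cis.
There are 3 geometric isomers: (CH3CN/SCN trans, N3/py trans); (CH3CN/py trans, N3/SCN trans); (CH3CN/N3 trans, SCN/py trans).
Each arrangement has an internal mirror plane or centre of symmetry, so none is chiral.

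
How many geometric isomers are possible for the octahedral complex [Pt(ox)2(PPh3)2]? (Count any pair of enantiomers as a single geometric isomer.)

2

In an octahedral complex each vertex has one trans partner and four cis neighbours.
Each ox is bidentate and must span two cis positions.
Working through the distinct placements yields 2 geometric isomers: PPh3 trans; PPh3 cis (chiral).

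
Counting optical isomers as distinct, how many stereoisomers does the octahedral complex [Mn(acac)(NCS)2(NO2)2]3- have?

The six octahedral sites form three mutually perpendicular trans pairs.
Each acac is bidentate and must span two cis positions.
There are 3 geometric isomers: NCS trans, NO2 cis; NCS cis, NO2 cis (chiral); NCS cis, NO2 trans.
One of these lacks any improper symmetry element and so occurs as an enantiomeric pair, giving 3 + 1 = 4 stereoisomers in total.

4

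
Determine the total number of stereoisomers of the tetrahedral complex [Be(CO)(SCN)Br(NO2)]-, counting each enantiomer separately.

2

Only one geometric arrangement is possible; it has no improper symmetry element, so it exists as a pair of enantiomers (2 stereoisomers).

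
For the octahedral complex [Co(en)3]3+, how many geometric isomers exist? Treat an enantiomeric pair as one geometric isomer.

In an octahedral complex each vertex has one trans partner and four cis neighbours.
Each en is bidentate and must span two cis positions.
Only one geometric arrangement is possible; it has no improper symmetry element, so it exists as a pair of enantiomers (2 stereoisomers).

1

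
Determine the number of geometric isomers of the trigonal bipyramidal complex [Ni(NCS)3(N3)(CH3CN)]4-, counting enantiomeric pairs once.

In a trigonal bipyramid the two axial positions differ from the three equatorial ones.
The distinct arrangements are (4 in all): N3 axial, CH3CN axial; N3 equatorial, CH3CN axial; N3 axial, CH3CN equatorial; N3 equatorial, CH3CN equatorial.

4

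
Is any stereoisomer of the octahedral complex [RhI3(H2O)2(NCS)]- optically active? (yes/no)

The distinct arrangements are (3 in all): I mer, H2O trans; I fac, H2O cis; I mer, H2O cis.
Each arrangement has an internal mirror plane or centre of symmetry, so none is chiral.

no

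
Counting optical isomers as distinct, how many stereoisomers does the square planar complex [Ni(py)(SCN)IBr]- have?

3

A square has two trans pairs of vertices; adjacent vertices are cis.
There are 3 geometric isomers: (Br/SCN trans, I/py trans); (Br/py trans, I/SCN trans); (Br/I trans, SCN/py trans).
Each arrangement has an internal mirror plane or centre of symmetry, so none is chiral.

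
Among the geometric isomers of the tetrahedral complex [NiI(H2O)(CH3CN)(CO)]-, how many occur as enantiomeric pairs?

In a tetrahedral complex all four positions are equivalent and every pair of ligands is adjacent — there is no cis/trans distinction.
Only one geometric arrangement is possible; it has no improper symmetry element, so it exists as a pair of enantiomers (2 stereoisomers).

1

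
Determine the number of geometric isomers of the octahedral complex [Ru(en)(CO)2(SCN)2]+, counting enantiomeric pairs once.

3

The six octahedral sites form three mutually perpendicular trans pairs.
Each en is bidentate and must span two cis positions.
Systematic placement gives 3 geometric isomers: CO trans, SCN cis; CO cis, SCN cis (chiral); CO cis, SCN trans.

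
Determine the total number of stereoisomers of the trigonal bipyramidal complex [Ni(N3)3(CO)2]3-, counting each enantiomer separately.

3

Systematic placement gives 3 geometric isomers: CO both axial; CO one axial, one equatorial; CO both equatorial.
Each arrangement has an internal mirror plane or centre of symmetry, so none is chiral.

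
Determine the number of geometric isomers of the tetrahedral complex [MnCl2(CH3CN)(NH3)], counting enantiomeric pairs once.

In a tetrahedral complex all four positions are equivalent and every pair of ligands is adjacent — there is no cis/trans distinction.
Only one geometric arrangement is possible.

1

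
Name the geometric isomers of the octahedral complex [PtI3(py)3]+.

The six octahedral sites form three mutually perpendicular trans pairs.
The distinct arrangements are (2 in all): I mer; I fac.

fac and mer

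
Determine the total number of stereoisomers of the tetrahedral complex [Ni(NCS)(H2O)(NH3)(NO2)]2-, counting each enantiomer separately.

2

In a tetrahedral complex all four positions are equivalent and every pair of ligands is adjacent — there is no cis/trans distinction.
Only one geometric arrangement is possible; it has no improper symmetry element, so it exists as a pair of enantiomers (2 stereoisomers).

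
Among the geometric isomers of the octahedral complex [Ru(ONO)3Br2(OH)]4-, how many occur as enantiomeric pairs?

0

The six octahedral sites form three mutually perpendicular trans pairs.
The distinct arrangements are (3 in all): ONO mer, Br trans; ONO mer, Br cis; ONO fac, Br cis.
Each arrangement has an internal mirror plane or centre of symmetry, so none is chiral.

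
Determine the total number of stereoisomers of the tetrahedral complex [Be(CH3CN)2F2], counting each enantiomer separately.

1

Only one geometric arrangement is possible.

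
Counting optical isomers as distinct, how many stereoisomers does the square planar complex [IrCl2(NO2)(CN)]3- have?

2

In a square planar complex each vertex has one trans partner and two cis neighbours.
Working through the distinct placements yields 2 geometric isomers: Cl cis; Cl trans.
Each arrangement has an internal mirror plane or centre of symmetry, so none is chiral.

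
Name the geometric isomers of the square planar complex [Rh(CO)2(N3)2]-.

A square has two trans pairs of vertices; adjacent vertices are cis.
The distinct arrangements are (2 in all): CO cis; CO trans.

cis and trans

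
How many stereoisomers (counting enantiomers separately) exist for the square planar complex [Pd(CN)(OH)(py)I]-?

3

The distinct arrangements are (3 in all): (CN/OH trans, I/py trans); (CN/py trans, I/OH trans); (CN/I trans, OH/py trans).
Each arrangement has an internal mirror plane or centre of symmetry, so none is chiral.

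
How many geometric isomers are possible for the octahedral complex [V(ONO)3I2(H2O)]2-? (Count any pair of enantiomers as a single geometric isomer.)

An octahedron has six vertices in three trans pairs; every non-trans pair is cis.
Systematic placement gives 3 geometric isomers: ONO mer, I cis; ONO mer, I trans; ONO fac, I cis.

3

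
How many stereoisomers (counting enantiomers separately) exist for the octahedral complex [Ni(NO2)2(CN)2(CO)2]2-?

The six octahedral sites form three mutually perpendicular trans pairs.
Working through the distinct placements yields 5 geometric isomers: NO2 trans, CN trans, CO trans; NO2 cis, CN trans, CO cis; NO2 trans, CN cis, CO cis; NO2 cis, CN cis, CO cis (chiral); NO2 cis, CN cis, CO trans.
One of these lacks any improper symmetry element and so occurs as an enantiomeric pair, giving 5 + 1 = 6 stereoisomers in total.

6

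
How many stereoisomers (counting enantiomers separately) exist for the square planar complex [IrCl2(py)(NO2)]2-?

2

A square has two trans pairs of vertices; adjacent vertices are cis.
Systematic placement gives 2 geometric isomers: Cl cis; Cl trans.
Each arrangement has an internal mirror plane or centre of symmetry, so none is chiral.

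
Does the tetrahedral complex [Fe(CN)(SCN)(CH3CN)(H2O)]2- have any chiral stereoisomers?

yes

All four vertices of a tetrahedron are equivalent and mutually adjacent, so cis/trans isomerism cannot arise.
Only one geometric arrangement is possible; it has no improper symmetry element, so it exists as a pair of enantiomers (2 stereoisomers).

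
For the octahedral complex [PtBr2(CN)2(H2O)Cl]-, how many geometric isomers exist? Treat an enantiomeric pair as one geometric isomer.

6

There are 6 geometric isomers: Br trans, CN trans; Br trans, CN cis; Br cis, CN cis (3 arrangements, 2 chiral); Br cis, CN trans.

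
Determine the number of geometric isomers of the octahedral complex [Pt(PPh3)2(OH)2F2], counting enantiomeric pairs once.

5

The distinct arrangements are (5 in all): PPh3 trans, OH trans, F trans; PPh3 cis, OH cis, F trans; PPh3 trans, OH cis, F cis; PPh3 cis, OH cis, F cis (chiral); PPh3 cis, OH trans, F cis.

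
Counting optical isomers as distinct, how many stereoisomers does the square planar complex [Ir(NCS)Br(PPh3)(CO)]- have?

A square has two trans pairs of vertices; adjacent vertices are cis.
Systematic placement gives 3 geometric isomers: (Br/NCS trans, CO/PPh3 trans); (Br/PPh3 trans, CO/NCS trans); (Br/CO trans, NCS/PPh3 trans).
Each arrangement has an internal mirror plane or centre of symmetry, so none is chiral.

3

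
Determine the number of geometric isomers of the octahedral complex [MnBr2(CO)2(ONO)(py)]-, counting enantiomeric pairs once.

An octahedron has six vertices in three trans pairs; every non-trans pair is cis.
Working through the distinct placements yields 6 geometric isomers: Br trans, CO trans; Br trans, CO cis; Br cis, CO cis (3 arrangements, 2 chiral); Br cis, CO trans.

6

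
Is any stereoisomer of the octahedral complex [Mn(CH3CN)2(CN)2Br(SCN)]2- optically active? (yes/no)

Working through the distinct placements yields 6 geometric isomers: CH3CN cis, CN cis (3 arrangements, 2 chiral); CH3CN cis, CN trans; CH3CN trans, CN cis; CH3CN trans, CN trans.
Of these, 2 lack any improper symmetry element and so occur as enantiomeric pairs, giving 6 + 2 = 8 stereoisomers in total.

yes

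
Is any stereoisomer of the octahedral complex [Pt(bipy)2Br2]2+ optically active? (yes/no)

An octahedron has six vertices in three trans pairs; every non-trans pair is cis.
Each bipy is bidentate and must span two cis positions.
Systematic placement gives 2 geometric isomers: Br trans; Br cis (chiral).
One of these lacks any improper symmetry element and so occurs as an enantiomeric pair, giving 2 + 1 = 3 stereoisomers in total.

yes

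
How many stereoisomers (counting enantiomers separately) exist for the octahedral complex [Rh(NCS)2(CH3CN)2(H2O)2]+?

Systematic placement gives 5 geometric isomers: NCS trans, CH3CN trans, H2O trans; NCS cis, CH3CN trans, H2O cis; NCS trans, CH3CN cis, H2O cis; NCS cis, CH3CN cis, H2O cis (chiral); NCS cis, CH3CN cis, H2O trans.
One of these lacks any improper symmetry element and so occurs as an enantiomeric pair, giving 5 + 1 = 6 stereoisomers in total.

6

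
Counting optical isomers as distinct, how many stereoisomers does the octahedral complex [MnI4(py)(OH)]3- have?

2

The six octahedral sites form three mutually perpendicular trans pairs.
Systematic placement gives 2 geometric isomers: py and OH mutually trans; py and OH mutually cis.
Each arrangement has an internal mirror plane or centre of symmetry, so none is chiral.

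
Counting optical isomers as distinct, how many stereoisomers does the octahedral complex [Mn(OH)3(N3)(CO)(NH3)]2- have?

5

An octahedron has six vertices in three trans pairs; every non-trans pair is cis.
Systematic placement gives 4 geometric isomers: OH mer (3 arrangements); OH fac (chiral).
One of these lacks any improper symmetry element and so occurs as an enantiomeric pair, giving 4 + 1 = 5 stereoisomers in total.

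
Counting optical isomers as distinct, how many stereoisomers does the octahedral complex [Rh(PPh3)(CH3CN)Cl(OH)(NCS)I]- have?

30

An octahedron has six vertices in three trans pairs; every non-trans pair is cis.
Exhaustive case analysis gives 15 geometric isomers.
Of these, 15 lack any improper symmetry element and so occur as enantiomeric pairs, giving 15 + 15 = 30 stereoisomers in total.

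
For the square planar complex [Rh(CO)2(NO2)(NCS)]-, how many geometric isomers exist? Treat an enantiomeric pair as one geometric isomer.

2

In a square planar complex each vertex has one trans partner and two cis neighbours.
Working through the distinct placements yields 2 geometric isomers: CO cis; CO trans.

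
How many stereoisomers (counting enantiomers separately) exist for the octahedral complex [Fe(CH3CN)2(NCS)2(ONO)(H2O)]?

8

An octahedron has six vertices in three trans pairs; every non-trans pair is cis.
Working through the distinct placements yields 6 geometric isomers: CH3CN trans, NCS cis; CH3CN trans, NCS trans; CH3CN cis, NCS cis (3 arrangements, 2 chiral); CH3CN cis, NCS trans.
Of these, 2 lack any improper symmetry element and so occur as enantiomeric pairs, giving 6 + 2 = 8 stereoisomers in total.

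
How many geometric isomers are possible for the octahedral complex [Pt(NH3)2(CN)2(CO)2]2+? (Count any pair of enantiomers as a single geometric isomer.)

The six octahedral sites form three mutually perpendicular trans pairs.
Working through the distinct placements yields 5 geometric isomers: NH3 trans, CN trans, CO trans; NH3 cis, CN trans, CO cis; NH3 trans, CN cis, CO cis; NH3 cis, CN cis, CO cis (chiral); NH3 cis, CN cis, CO trans.

5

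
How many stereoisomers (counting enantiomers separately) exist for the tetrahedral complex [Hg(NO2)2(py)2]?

1

In a tetrahedral complex all four positions are equivalent and every pair of ligands is adjacent — there is no cis/trans distinction.
Only one geometric arrangement is possible.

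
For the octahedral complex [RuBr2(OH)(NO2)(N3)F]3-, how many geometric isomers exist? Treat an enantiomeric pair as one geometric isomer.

9

An octahedron has six vertices in three trans pairs; every non-trans pair is cis.
Placing the ligands in turn and identifying arrangements related by rotation or reflection leaves 9 distinct geometric isomers.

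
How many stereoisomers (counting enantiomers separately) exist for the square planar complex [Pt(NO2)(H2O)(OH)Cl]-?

In a square planar complex each vertex has one trans partner and two cis neighbours.
The distinct arrangements are (3 in all): (Cl/NO2 trans, H2O/OH trans); (Cl/OH trans, H2O/NO2 trans); (Cl/H2O trans, NO2/OH trans).
Each arrangement has an internal mirror plane or centre of symmetry, so none is chiral.

3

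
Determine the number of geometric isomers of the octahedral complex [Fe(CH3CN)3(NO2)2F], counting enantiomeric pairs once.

In an octahedral complex each vertex has one trans partner and four cis neighbours.
There are 3 geometric isomers: CH3CN mer, NO2 trans; CH3CN mer, NO2 cis; CH3CN fac, NO2 cis.

3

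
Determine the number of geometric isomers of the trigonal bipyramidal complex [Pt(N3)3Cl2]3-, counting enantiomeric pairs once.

3

Working through the distinct placements yields 3 geometric isomers: Cl both axial; Cl one axial, one equatorial; Cl both equatorial.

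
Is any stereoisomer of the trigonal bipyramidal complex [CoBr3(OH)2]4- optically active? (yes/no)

no

A trigonal bipyramid has two axial and three equatorial sites, which are chemically inequivalent.
Working through the distinct placements yields 3 geometric isomers: OH both equatorial; OH one axial, one equatorial; OH both axial.
Each arrangement has an internal mirror plane or centre of symmetry, so none is chiral.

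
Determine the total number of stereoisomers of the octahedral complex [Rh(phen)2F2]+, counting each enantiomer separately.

3

In an octahedral complex each vertex has one trans partner and four cis neighbours.
Each phen is bidentate and must span two cis positions.
There are 2 geometric isomers: F trans; F cis (chiral).
One of these lacks any improper symmetry element and so occurs as an enantiomeric pair, giving 2 + 1 = 3 stereoisomers in total.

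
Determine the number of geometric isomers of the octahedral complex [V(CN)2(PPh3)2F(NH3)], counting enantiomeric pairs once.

An octahedron has six vertices in three trans pairs; every non-trans pair is cis.
Working through the distinct placements yields 6 geometric isomers: CN trans, PPh3 trans; CN trans, PPh3 cis; CN cis, PPh3 trans; CN cis, PPh3 cis (3 arrangements, 2 chiral).

6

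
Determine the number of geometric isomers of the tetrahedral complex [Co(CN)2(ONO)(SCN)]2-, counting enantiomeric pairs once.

All four vertices of a tetrahedron are equivalent and mutually adjacent, so cis/trans isomerism cannot arise.
Only one geometric arrangement is possible.

1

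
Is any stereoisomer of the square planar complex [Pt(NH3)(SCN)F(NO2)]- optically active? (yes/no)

no

In a square planar complex each vertex has one trans partner and two cis neighbours.
There are 3 geometric isomers: (F/NO2 trans, NH3/SCN trans); (F/SCN trans, NH3/NO2 trans); (F/NH3 trans, NO2/SCN trans).
Each arrangement has an internal mirror plane or centre of symmetry, so none is chiral.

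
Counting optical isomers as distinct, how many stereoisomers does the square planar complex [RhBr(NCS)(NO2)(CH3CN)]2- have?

In a square planar complex each vertex has one trans partner and two cis neighbours.
Systematic placement gives 3 geometric isomers: (Br/NCS trans, CH3CN/NO2 trans); (Br/NO2 trans, CH3CN/NCS trans); (Br/CH3CN trans, NCS/NO2 trans).
Each arrangement has an internal mirror plane or centre of symmetry, so none is chiral.

3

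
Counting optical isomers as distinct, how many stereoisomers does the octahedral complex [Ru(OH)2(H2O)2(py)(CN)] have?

In an octahedral complex each vertex has one trans partner and four cis neighbours.
Working through the distinct placements yields 6 geometric isomers: OH cis, H2O cis (3 arrangements, 2 chiral); OH trans, H2O cis; OH cis, H2O trans; OH trans, H2O trans.
Of these, 2 lack any improper symmetry element and so occur as enantiomeric pairs, giving 6 + 2 = 8 stereoisomers in total.

8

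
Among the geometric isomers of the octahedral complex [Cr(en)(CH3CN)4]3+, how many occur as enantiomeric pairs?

0

In an octahedral complex each vertex has one trans partner and four cis neighbours.
Each en is bidentate and must span two cis positions.
Only one geometric arrangement is possible.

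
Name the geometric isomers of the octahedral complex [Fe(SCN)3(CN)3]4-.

fac and mer

The six octahedral sites form three mutually perpendicular trans pairs.
Working through the distinct placements yields 2 geometric isomers: SCN mer; SCN fac.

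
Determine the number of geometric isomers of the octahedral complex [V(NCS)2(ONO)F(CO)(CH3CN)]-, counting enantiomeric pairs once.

In an octahedral complex each vertex has one trans partner and four cis neighbours.
Placing the ligands in turn and identifying arrangements related by rotation or reflection leaves 9 distinct geometric isomers.

9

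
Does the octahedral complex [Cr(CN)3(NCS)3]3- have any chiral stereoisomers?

An octahedron has six vertices in three trans pairs; every non-trans pair is cis.
Systematic placement gives 2 geometric isomers: CN mer; CN fac.
Each arrangement has an internal mirror plane or centre of symmetry, so none is chiral.

no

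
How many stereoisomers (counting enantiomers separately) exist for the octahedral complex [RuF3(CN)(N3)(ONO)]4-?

The six octahedral sites form three mutually perpendicular trans pairs.
Working through the distinct placements yields 4 geometric isomers: F mer (3 arrangements); F fac (chiral).
One of these lacks any improper symmetry element and so occurs as an enantiomeric pair, giving 4 + 1 = 5 stereoisomers in total.

5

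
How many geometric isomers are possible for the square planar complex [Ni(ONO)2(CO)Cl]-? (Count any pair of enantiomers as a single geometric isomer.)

In a square planar complex each vertex has one trans partner and two cis neighbours.
There are 2 geometric isomers: ONO cis; ONO trans.

2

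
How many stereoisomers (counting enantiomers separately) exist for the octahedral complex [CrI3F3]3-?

2

An octahedron has six vertices in three trans pairs; every non-trans pair is cis.
Working through the distinct placements yields 2 geometric isomers: I mer; I fac.
Each arrangement has an internal mirror plane or centre of symmetry, so none is chiral.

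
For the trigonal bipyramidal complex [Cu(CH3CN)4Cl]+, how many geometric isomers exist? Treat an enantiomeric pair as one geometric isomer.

A trigonal bipyramid has two axial and three equatorial sites, which are chemically inequivalent.
Systematic placement gives 2 geometric isomers: Cl equatorial; Cl axial.

2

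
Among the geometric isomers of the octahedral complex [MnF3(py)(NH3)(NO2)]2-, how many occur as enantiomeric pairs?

An octahedron has six vertices in three trans pairs; every non-trans pair is cis.
Systematic placement gives 4 geometric isomers: F mer (3 arrangements); F fac (chiral).
One of these lacks any improper symmetry element and so occurs as an enantiomeric pair, giving 4 + 1 = 5 stereoisomers in total.

1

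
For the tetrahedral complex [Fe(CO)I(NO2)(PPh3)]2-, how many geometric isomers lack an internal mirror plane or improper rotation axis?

1

In a tetrahedral complex all four positions are equivalent and every pair of ligands is adjacent — there is no cis/trans distinction.
Only one geometric arrangement is possible; it has no improper symmetry element, so it exists as a pair of enantiomers (2 stereoisomers).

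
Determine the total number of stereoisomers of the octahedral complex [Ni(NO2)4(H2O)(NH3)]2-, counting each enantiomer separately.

In an octahedral complex each vertex has one trans partner and four cis neighbours.
Systematic placement gives 2 geometric isomers: H2O and NH3 mutually trans; H2O and NH3 mutually cis.
Each arrangement has an internal mirror plane or centre of symmetry, so none is chiral.

2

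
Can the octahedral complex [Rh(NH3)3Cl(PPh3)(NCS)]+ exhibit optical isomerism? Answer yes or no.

The six octahedral sites form three mutually perpendicular trans pairs.
There are 4 geometric isomers: NH3 mer (3 arrangements); NH3 fac (chiral).
One of these lacks any improper symmetry element and so occurs as an enantiomeric pair, giving 4 + 1 = 5 stereoisomers in total.

yes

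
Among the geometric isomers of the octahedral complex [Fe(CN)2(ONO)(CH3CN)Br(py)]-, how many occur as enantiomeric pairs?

The six octahedral sites form three mutually perpendicular trans pairs.
Exhaustive case analysis gives 9 geometric isomers.
Of these, 6 lack any improper symmetry element and so occur as enantiomeric pairs, giving 9 + 6 = 15 stereoisomers in total.

6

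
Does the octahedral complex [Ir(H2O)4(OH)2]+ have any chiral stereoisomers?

An octahedron has six vertices in three trans pairs; every non-trans pair is cis.
The distinct arrangements are (2 in all): OH trans; OH cis.
Each arrangement has an internal mirror plane or centre of symmetry, so none is chiral.

no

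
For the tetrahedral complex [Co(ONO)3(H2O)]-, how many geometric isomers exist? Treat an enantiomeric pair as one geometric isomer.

In a tetrahedral complex all four positions are equivalent and every pair of ligands is adjacent — there is no cis/trans distinction.
Only one geometric arrangement is possible.

1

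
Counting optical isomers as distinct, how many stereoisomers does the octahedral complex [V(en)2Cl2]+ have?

The six octahedral sites form three mutually perpendicular trans pairs.
Each en is bidentate and must span two cis positions.
The distinct arrangements are (2 in all): Cl trans; Cl cis (chiral).
One of these lacks any improper symmetry element and so occurs as an enantiomeric pair, giving 2 + 1 = 3 stereoisomers in total.

3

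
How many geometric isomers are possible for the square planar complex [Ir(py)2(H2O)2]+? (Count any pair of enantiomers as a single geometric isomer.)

Systematic placement gives 2 geometric isomers: py cis; py trans.

2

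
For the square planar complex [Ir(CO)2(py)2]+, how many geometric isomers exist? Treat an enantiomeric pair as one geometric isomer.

2

Working through the distinct placements yields 2 geometric isomers: CO cis; CO trans.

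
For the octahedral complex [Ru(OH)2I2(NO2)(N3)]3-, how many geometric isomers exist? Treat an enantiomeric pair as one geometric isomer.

The six octahedral sites form three mutually perpendicular trans pairs.
Systematic placement gives 6 geometric isomers: OH trans, I trans; OH cis, I trans; OH trans, I cis; OH cis, I cis (3 arrangements, 2 chiral).

6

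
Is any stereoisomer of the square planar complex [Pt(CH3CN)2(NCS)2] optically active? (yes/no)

A square has two trans pairs of vertices; adjacent vertices are cis.
There are 2 geometric isomers: CH3CN cis; CH3CN trans.
Each arrangement has an internal mirror plane or centre of symmetry, so none is chiral.

no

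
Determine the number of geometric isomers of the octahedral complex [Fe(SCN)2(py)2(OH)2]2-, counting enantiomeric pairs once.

5

The six octahedral sites form three mutually perpendicular trans pairs.
There are 5 geometric isomers: SCN trans, py trans, OH trans; SCN cis, py cis, OH trans; SCN cis, py trans, OH cis; SCN cis, py cis, OH cis (chiral); SCN trans, py cis, OH cis.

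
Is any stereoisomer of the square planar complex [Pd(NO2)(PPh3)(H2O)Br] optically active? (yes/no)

no

A square has two trans pairs of vertices; adjacent vertices are cis.
Systematic placement gives 3 geometric isomers: (Br/NO2 trans, H2O/PPh3 trans); (Br/PPh3 trans, H2O/NO2 trans); (Br/H2O trans, NO2/PPh3 trans).
Each arrangement has an internal mirror plane or centre of symmetry, so none is chiral.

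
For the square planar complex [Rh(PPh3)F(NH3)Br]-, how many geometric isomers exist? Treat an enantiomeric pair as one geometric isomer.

3

In a square planar complex each vertex has one trans partner and two cis neighbours.
The distinct arrangements are (3 in all): (Br/NH3 trans, F/PPh3 trans); (Br/PPh3 trans, F/NH3 trans); (Br/F trans, NH3/PPh3 trans).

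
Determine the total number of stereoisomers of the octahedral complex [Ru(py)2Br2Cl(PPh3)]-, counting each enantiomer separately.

8

The six octahedral sites form three mutually perpendicular trans pairs.
The distinct arrangements are (6 in all): py trans, Br trans; py cis, Br trans; py trans, Br cis; py cis, Br cis (3 arrangements, 2 chiral).
Of these, 2 lack any improper symmetry element and so occur as enantiomeric pairs, giving 6 + 2 = 8 stereoisomers in total.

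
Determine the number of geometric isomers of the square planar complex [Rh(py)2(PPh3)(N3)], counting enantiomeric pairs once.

2

A square has two trans pairs of vertices; adjacent vertices are cis.
There are 2 geometric isomers: py cis; py trans.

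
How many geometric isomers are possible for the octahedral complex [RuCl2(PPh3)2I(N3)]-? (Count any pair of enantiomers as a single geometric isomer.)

6

The six octahedral sites form three mutually perpendicular trans pairs.
Working through the distinct placements yields 6 geometric isomers: Cl trans, PPh3 trans; Cl trans, PPh3 cis; Cl cis, PPh3 trans; Cl cis, PPh3 cis (3 arrangements, 2 chiral).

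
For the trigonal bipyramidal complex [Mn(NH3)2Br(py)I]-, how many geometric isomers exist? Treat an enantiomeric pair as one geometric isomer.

A trigonal bipyramid has two axial and three equatorial sites, which are chemically inequivalent.
Systematic enumeration (placing each ligand type in turn and discarding arrangements equivalent by rotation or reflection) gives 7 geometric isomers.

7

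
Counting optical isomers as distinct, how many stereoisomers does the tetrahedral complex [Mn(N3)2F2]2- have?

1

Only one geometric arrangement is possible.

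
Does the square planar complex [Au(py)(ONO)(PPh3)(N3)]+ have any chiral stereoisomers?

There are 3 geometric isomers: (N3/PPh3 trans, ONO/py trans); (N3/py trans, ONO/PPh3 trans); (N3/ONO trans, PPh3/py trans).
Each arrangement has an internal mirror plane or centre of symmetry, so none is chiral.

no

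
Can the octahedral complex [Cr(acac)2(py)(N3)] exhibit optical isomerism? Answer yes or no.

yes

The six octahedral sites form three mutually perpendicular trans pairs.
Each acac is bidentate and must span two cis positions.
Systematic placement gives 2 geometric isomers: py and N3 mutually cis (chiral); py and N3 mutually trans.
One of these lacks any improper symmetry element and so occurs as an enantiomeric pair, giving 2 + 1 = 3 stereoisomers in total.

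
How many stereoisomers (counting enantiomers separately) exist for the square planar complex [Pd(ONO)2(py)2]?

The distinct arrangements are (2 in all): ONO cis; ONO trans.
Each arrangement has an internal mirror plane or centre of symmetry, so none is chiral.

2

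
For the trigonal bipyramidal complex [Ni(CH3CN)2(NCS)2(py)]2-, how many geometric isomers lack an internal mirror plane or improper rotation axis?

1

A trigonal bipyramid has two axial and three equatorial sites, which are chemically inequivalent.
Placing the ligands in turn and identifying arrangements related by rotation or reflection leaves 5 distinct geometric isomers.
One of these lacks any improper symmetry element and so occurs as an enantiomeric pair, giving 5 + 1 = 6 stereoisomers in total.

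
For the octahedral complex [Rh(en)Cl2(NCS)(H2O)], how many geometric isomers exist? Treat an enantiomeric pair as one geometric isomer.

The six octahedral sites form three mutually perpendicular trans pairs.
Each en is bidentate and must span two cis positions.
The distinct arrangements are (4 in all): Cl trans; Cl cis (3 arrangements, 2 chiral).

4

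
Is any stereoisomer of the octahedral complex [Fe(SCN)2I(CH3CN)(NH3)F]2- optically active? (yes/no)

yes

An octahedron has six vertices in three trans pairs; every non-trans pair is cis.
Exhaustive case analysis gives 9 geometric isomers.
Of these, 6 lack any improper symmetry element and so occur as enantiomeric pairs, giving 9 + 6 = 15 stereoisomers in total.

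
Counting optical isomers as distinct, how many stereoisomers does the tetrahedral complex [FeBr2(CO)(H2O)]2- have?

All four vertices of a tetrahedron are equivalent and mutually adjacent, so cis/trans isomerism cannot arise.
Only one geometric arrangement is possible.

1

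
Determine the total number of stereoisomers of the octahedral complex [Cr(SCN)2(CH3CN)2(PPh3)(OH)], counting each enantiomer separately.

8

In an octahedral complex each vertex has one trans partner and four cis neighbours.
There are 6 geometric isomers: SCN trans, CH3CN trans; SCN cis, CH3CN trans; SCN trans, CH3CN cis; SCN cis, CH3CN cis (3 arrangements, 2 chiral).
Of these, 2 lack any improper symmetry element and so occur as enantiomeric pairs, giving 6 + 2 = 8 stereoisomers in total.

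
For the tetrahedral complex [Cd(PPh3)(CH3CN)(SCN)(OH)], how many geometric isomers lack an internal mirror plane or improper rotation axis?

1

Only one geometric arrangement is possible; it has no improper symmetry element, so it exists as a pair of enantiomers (2 stereoisomers).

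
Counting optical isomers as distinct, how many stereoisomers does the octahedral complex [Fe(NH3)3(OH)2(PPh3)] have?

3

Working through the distinct placements yields 3 geometric isomers: NH3 mer, OH cis; NH3 mer, OH trans; NH3 fac, OH cis.
Each arrangement has an internal mirror plane or centre of symmetry, so none is chiral.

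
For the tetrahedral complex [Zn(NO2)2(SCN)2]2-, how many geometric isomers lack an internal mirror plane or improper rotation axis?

0

Only one geometric arrangement is possible.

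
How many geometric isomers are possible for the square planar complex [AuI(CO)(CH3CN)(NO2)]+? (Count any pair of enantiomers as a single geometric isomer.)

Working through the distinct placements yields 3 geometric isomers: (CH3CN/I trans, CO/NO2 trans); (CH3CN/NO2 trans, CO/I trans); (CH3CN/CO trans, I/NO2 trans).

3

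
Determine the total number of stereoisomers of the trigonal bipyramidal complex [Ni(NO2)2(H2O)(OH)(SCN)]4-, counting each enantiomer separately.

10

Systematic enumeration (placing each ligand type in turn and discarding arrangements equivalent by rotation or reflection) gives 7 geometric isomers.
Of these, 3 lack any improper symmetry element and so occur as enantiomeric pairs, giving 7 + 3 = 10 stereoisomers in total.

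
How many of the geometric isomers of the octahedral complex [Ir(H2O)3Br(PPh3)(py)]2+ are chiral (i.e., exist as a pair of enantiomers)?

1

Systematic placement gives 4 geometric isomers: H2O mer (3 arrangements); H2O fac (chiral).
One of these lacks any improper symmetry element and so occurs as an enantiomeric pair, giving 4 + 1 = 5 stereoisomers in total.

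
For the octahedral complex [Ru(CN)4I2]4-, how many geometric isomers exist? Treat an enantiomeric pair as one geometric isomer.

An octahedron has six vertices in three trans pairs; every non-trans pair is cis.
Systematic placement gives 2 geometric isomers: I trans; I cis.

2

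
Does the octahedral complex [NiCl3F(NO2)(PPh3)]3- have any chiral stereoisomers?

yes

An octahedron has six vertices in three trans pairs; every non-trans pair is cis.
There are 4 geometric isomers: Cl mer (3 arrangements); Cl fac (chiral).
One of these lacks any improper symmetry element and so occurs as an enantiomeric pair, giving 4 + 1 = 5 stereoisomers in total.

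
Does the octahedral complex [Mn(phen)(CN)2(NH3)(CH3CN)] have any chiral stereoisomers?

yes

An octahedron has six vertices in three trans pairs; every non-trans pair is cis.
Each phen is bidentate and must span two cis positions.
There are 4 geometric isomers: CN cis (3 arrangements, 2 chiral); CN trans.
Of these, 2 lack any improper symmetry element and so occur as enantiomeric pairs, giving 4 + 2 = 6 stereoisomers in total.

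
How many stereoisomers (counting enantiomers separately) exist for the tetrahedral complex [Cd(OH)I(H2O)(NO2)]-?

All four vertices of a tetrahedron are equivalent and mutually adjacent, so cis/trans isomerism cannot arise.
Only one geometric arrangement is possible; it has no improper symmetry element, so it exists as a pair of enantiomers (2 stereoisomers).

2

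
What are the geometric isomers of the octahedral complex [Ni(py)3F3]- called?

Systematic placement gives 2 geometric isomers: py mer; py fac.

fac and mer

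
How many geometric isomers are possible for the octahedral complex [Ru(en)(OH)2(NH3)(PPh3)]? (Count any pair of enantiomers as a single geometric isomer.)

4

An octahedron has six vertices in three trans pairs; every non-trans pair is cis.
Each en is bidentate and must span two cis positions.
Working through the distinct placements yields 4 geometric isomers: OH cis (3 arrangements, 2 chiral); OH trans.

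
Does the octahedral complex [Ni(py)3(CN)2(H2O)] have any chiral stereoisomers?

An octahedron has six vertices in three trans pairs; every non-trans pair is cis.
There are 3 geometric isomers: py mer, CN trans; py mer, CN cis; py fac, CN cis.
Each arrangement has an internal mirror plane or centre of symmetry, so none is chiral.

no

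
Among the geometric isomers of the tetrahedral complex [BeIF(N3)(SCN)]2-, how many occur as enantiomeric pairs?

1

All four vertices of a tetrahedron are equivalent and mutually adjacent, so cis/trans isomerism cannot arise.
Only one geometric arrangement is possible; it has no improper symmetry element, so it exists as a pair of enantiomers (2 stereoisomers).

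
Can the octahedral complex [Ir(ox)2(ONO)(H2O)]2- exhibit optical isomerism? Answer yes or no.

yes

An octahedron has six vertices in three trans pairs; every non-trans pair is cis.
Each ox is bidentate and must span two cis positions.
Working through the distinct placements yields 2 geometric isomers: ONO and H2O mutually trans; ONO and H2O mutually cis (chiral).
One of these lacks any improper symmetry element and so occurs as an enantiomeric pair, giving 2 + 1 = 3 stereoisomers in total.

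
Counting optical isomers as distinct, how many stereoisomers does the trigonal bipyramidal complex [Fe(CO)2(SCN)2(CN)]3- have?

A trigonal bipyramid has two axial and three equatorial sites, which are chemically inequivalent.
Exhaustive case analysis gives 5 geometric isomers.
One of these lacks any improper symmetry element and so occurs as an enantiomeric pair, giving 5 + 1 = 6 stereoisomers in total.

6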